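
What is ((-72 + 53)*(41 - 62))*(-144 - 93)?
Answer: -94563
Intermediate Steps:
((-72 + 53)*(41 - 62))*(-144 - 93) = -19*(-21)*(-237) = 399*(-237) = -94563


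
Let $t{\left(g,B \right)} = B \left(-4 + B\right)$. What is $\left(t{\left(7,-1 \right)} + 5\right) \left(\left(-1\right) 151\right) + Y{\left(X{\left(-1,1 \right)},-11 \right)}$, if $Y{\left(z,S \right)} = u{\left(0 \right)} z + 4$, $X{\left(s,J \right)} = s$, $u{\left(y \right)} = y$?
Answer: $-1506$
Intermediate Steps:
$Y{\left(z,S \right)} = 4$ ($Y{\left(z,S \right)} = 0 z + 4 = 0 + 4 = 4$)
$\left(t{\left(7,-1 \right)} + 5\right) \left(\left(-1\right) 151\right) + Y{\left(X{\left(-1,1 \right)},-11 \right)} = \left(- (-4 - 1) + 5\right) \left(\left(-1\right) 151\right) + 4 = \left(\left(-1\right) \left(-5\right) + 5\right) \left(-151\right) + 4 = \left(5 + 5\right) \left(-151\right) + 4 = 10 \left(-151\right) + 4 = -1510 + 4 = -1506$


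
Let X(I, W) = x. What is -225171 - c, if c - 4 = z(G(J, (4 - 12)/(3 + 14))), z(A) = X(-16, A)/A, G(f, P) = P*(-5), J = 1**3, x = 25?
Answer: -1801485/8 ≈ -2.2519e+5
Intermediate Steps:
X(I, W) = 25
J = 1
G(f, P) = -5*P
z(A) = 25/A
c = 117/8 (c = 4 + 25/((-5*(4 - 12)/(3 + 14))) = 4 + 25/((-(-40)/17)) = 4 + 25/((-5*(-8/17))) = 4 + 25/(40/17) = 4 + 25*(17/40) = 4 + 85/8 = 117/8 ≈ 14.625)
-225171 - c = -225171 - 1*117/8 = -225171 - 117/8 = -1801485/8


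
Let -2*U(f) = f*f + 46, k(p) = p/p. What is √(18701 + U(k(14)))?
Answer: √74710/2 ≈ 136.67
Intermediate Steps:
k(p) = 1
U(f) = -23 - f²/2 (U(f) = -(f*f + 46)/2 = -(f² + 46)/2 = -(46 + f²)/2 = -23 - f²/2)
√(18701 + U(k(14))) = √(18701 + (-23 - ½*1²)) = √(18701 + (-23 - ½*1)) = √(18701 + (-23 - ½)) = √(18701 - 47/2) = √(37355/2) = √74710/2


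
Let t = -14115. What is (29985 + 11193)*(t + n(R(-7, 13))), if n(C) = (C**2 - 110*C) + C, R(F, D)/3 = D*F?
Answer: 3713061438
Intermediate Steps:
R(F, D) = 3*D*F (R(F, D) = 3*(D*F) = 3*D*F)
n(C) = C**2 - 109*C
(29985 + 11193)*(t + n(R(-7, 13))) = (29985 + 11193)*(-14115 + (3*13*(-7))*(-109 + 3*13*(-7))) = 41178*(-14115 - 273*(-109 - 273)) = 41178*(-14115 - 273*(-382)) = 41178*(-14115 + 104286) = 41178*90171 = 3713061438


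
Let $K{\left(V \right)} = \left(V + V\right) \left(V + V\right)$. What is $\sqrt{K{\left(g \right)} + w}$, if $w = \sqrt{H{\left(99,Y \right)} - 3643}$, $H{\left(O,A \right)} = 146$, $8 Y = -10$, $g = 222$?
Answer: $\sqrt{197136 + i \sqrt{3497}} \approx 444.0 + 0.0666 i$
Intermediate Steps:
$Y = - \frac{5}{4}$ ($Y = \frac{1}{8} \left(-10\right) = - \frac{5}{4} \approx -1.25$)
$w = i \sqrt{3497}$ ($w = \sqrt{146 - 3643} = \sqrt{-3497} = i \sqrt{3497} \approx 59.135 i$)
$K{\left(V \right)} = 4 V^{2}$ ($K{\left(V \right)} = 2 V 2 V = 4 V^{2}$)
$\sqrt{K{\left(g \right)} + w} = \sqrt{4 \cdot 222^{2} + i \sqrt{3497}} = \sqrt{4 \cdot 49284 + i \sqrt{3497}} = \sqrt{197136 + i \sqrt{3497}}$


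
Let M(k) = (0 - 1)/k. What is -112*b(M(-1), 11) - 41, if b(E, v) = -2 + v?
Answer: -1049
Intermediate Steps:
M(k) = -1/k
-112*b(M(-1), 11) - 41 = -112*(-2 + 11) - 41 = -112*9 - 41 = -1008 - 41 = -1049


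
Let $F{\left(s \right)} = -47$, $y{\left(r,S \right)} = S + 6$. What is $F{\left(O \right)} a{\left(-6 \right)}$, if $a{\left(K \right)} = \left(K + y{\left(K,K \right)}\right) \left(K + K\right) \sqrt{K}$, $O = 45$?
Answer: $- 3384 i \sqrt{6} \approx - 8289.1 i$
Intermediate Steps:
$y{\left(r,S \right)} = 6 + S$
$a{\left(K \right)} = 2 K^{\frac{3}{2}} \left(6 + 2 K\right)$ ($a{\left(K \right)} = \left(K + \left(6 + K\right)\right) \left(K + K\right) \sqrt{K} = \left(6 + 2 K\right) 2 K \sqrt{K} = 2 K \left(6 + 2 K\right) \sqrt{K} = 2 K^{\frac{3}{2}} \left(6 + 2 K\right)$)
$F{\left(O \right)} a{\left(-6 \right)} = - 47 \cdot 4 \left(-6\right)^{\frac{3}{2}} \left(3 - 6\right) = - 47 \cdot 4 \left(- 6 i \sqrt{6}\right) \left(-3\right) = - 47 \cdot 72 i \sqrt{6} = - 3384 i \sqrt{6}$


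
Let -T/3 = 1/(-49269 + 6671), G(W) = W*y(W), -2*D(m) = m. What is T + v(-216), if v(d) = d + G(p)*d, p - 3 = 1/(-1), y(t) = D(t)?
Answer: 9201171/42598 ≈ 216.00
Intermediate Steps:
D(m) = -m/2
y(t) = -t/2
p = 2 (p = 3 + 1/(-1) = 3 + 1*(-1) = 3 - 1 = 2)
G(W) = -W**2/2 (G(W) = W*(-W/2) = -W**2/2)
v(d) = -d (v(d) = d + (-1/2*2**2)*d = d + (-1/2*4)*d = d - 2*d = -d)
T = 3/42598 (T = -3/(-49269 + 6671) = -3/(-42598) = -3*(-1/42598) = 3/42598 ≈ 7.0426e-5)
T + v(-216) = 3/42598 - 1*(-216) = 3/42598 + 216 = 9201171/42598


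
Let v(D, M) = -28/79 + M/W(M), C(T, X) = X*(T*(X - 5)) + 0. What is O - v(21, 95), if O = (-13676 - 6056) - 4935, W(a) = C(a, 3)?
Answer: -11691911/474 ≈ -24666.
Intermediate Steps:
C(T, X) = T*X*(-5 + X) (C(T, X) = X*(T*(-5 + X)) + 0 = T*X*(-5 + X) + 0 = T*X*(-5 + X))
W(a) = -6*a (W(a) = a*3*(-5 + 3) = a*3*(-2) = -6*a)
O = -24667 (O = -19732 - 4935 = -24667)
v(D, M) = -247/474 (v(D, M) = -28/79 + M/((-6*M)) = -28*1/79 + M*(-1/(6*M)) = -28/79 - ⅙ = -247/474)
O - v(21, 95) = -24667 - 1*(-247/474) = -24667 + 247/474 = -11691911/474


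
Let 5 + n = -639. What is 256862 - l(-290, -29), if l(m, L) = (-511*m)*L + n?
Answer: 4555016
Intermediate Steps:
n = -644 (n = -5 - 639 = -644)
l(m, L) = -644 - 511*L*m (l(m, L) = (-511*m)*L - 644 = -511*L*m - 644 = -644 - 511*L*m)
256862 - l(-290, -29) = 256862 - (-644 - 511*(-29)*(-290)) = 256862 - (-644 - 4297510) = 256862 - 1*(-4298154) = 256862 + 4298154 = 4555016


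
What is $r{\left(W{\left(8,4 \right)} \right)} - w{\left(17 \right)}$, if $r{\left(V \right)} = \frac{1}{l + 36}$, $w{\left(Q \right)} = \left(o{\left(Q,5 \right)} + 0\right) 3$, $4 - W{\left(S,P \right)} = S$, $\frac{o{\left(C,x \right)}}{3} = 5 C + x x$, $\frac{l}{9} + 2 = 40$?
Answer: $- \frac{374219}{378} \approx -990.0$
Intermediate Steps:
$l = 342$ ($l = -18 + 9 \cdot 40 = -18 + 360 = 342$)
$o{\left(C,x \right)} = 3 x^{2} + 15 C$ ($o{\left(C,x \right)} = 3 \left(5 C + x x\right) = 3 \left(5 C + x^{2}\right) = 3 \left(x^{2} + 5 C\right) = 3 x^{2} + 15 C$)
$W{\left(S,P \right)} = 4 - S$
$w{\left(Q \right)} = 225 + 45 Q$ ($w{\left(Q \right)} = \left(\left(3 \cdot 5^{2} + 15 Q\right) + 0\right) 3 = \left(\left(3 \cdot 25 + 15 Q\right) + 0\right) 3 = \left(\left(75 + 15 Q\right) + 0\right) 3 = \left(75 + 15 Q\right) 3 = 225 + 45 Q$)
$r{\left(V \right)} = \frac{1}{378}$ ($r{\left(V \right)} = \frac{1}{342 + 36} = \frac{1}{378}$)
$r{\left(W{\left(8,4 \right)} \right)} - w{\left(17 \right)} = \frac{1}{378} - \left(225 + 45 \cdot 17\right) = \frac{1}{378} - \left(225 + 765\right) = \frac{1}{378} - 990 = - \frac{374219}{378}$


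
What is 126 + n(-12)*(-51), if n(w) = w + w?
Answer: 1350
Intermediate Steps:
n(w) = 2*w
126 + n(-12)*(-51) = 126 + (2*(-12))*(-51) = 126 - 24*(-51) = 126 + 1224 = 1350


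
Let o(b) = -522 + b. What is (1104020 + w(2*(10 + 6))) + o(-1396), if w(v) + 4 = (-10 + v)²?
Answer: 1102582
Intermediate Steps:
w(v) = -4 + (-10 + v)²
(1104020 + w(2*(10 + 6))) + o(-1396) = (1104020 + (-4 + (-10 + 2*(10 + 6))²)) + (-522 - 1396) = (1104020 + (-4 + (-10 + 2*16)²)) - 1918 = (1104020 + (-4 + (-10 + 32)²)) - 1918 = (1104020 + (-4 + 22²)) - 1918 = (1104020 + (-4 + 484)) - 1918 = (1104020 + 480) - 1918 = 1104500 - 1918 = 1102582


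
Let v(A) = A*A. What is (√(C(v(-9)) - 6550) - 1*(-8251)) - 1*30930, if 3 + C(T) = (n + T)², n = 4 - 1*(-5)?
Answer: -22679 + √1547 ≈ -22640.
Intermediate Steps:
v(A) = A²
n = 9 (n = 4 + 5 = 9)
C(T) = -3 + (9 + T)²
(√(C(v(-9)) - 6550) - 1*(-8251)) - 1*30930 = (√((-3 + (9 + (-9)²)²) - 6550) - 1*(-8251)) - 1*30930 = (√((-3 + (9 + 81)²) - 6550) + 8251) - 30930 = (√((-3 + 90²) - 6550) + 8251) - 30930 = (√((-3 + 8100) - 6550) + 8251) - 30930 = (√(8097 - 6550) + 8251) - 30930 = (√1547 + 8251) - 30930 = (8251 + √1547) - 30930 = -22679 + √1547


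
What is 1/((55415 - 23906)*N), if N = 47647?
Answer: 1/1501309323 ≈ 6.6608e-10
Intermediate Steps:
1/((55415 - 23906)*N) = 1/((55415 - 23906)*47647) = (1/47647)/31509 = (1/31509)*(1/47647) = 1/1501309323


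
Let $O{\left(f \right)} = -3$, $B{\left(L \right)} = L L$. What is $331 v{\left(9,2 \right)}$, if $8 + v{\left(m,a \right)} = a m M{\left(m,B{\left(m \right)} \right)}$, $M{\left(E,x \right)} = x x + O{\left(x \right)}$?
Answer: $39069916$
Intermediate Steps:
$B{\left(L \right)} = L^{2}$
$M{\left(E,x \right)} = -3 + x^{2}$ ($M{\left(E,x \right)} = x x - 3 = x^{2} - 3 = -3 + x^{2}$)
$v{\left(m,a \right)} = -8 + a m \left(-3 + m^{4}\right)$ ($v{\left(m,a \right)} = -8 + a m \left(-3 + \left(m^{2}\right)^{2}\right) = -8 + a m \left(-3 + m^{4}\right)$)
$331 v{\left(9,2 \right)} = 331 \left(-8 + 2 \cdot 9 \left(-3 + 9^{4}\right)\right) = 331 \left(-8 + 2 \cdot 9 \left(-3 + 6561\right)\right) = 331 \left(-8 + 2 \cdot 9 \cdot 6558\right) = 331 \left(-8 + 118044\right) = 331 \cdot 118036 = 39069916$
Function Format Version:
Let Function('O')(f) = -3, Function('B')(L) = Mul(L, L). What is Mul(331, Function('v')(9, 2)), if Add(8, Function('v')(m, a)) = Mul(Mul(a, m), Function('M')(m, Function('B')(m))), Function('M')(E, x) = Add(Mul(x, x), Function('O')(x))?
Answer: 39069916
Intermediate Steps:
Function('B')(L) = Pow(L, 2)
Function('M')(E, x) = Add(-3, Pow(x, 2)) (Function('M')(E, x) = Add(Mul(x, x), -3) = Add(Pow(x, 2), -3) = Add(-3, Pow(x, 2)))
Function('v')(m, a) = Add(-8, Mul(a, m, Add(-3, Pow(m, 4)))) (Function('v')(m, a) = Add(-8, Mul(Mul(a, m), Add(-3, Pow(Pow(m, 2), 2)))) = Add(-8, Mul(Mul(a, m), Add(-3, Pow(m, 4)))) = Add(-8, Mul(a, m, Add(-3, Pow(m, 4)))))
Mul(331, Function('v')(9, 2)) = Mul(331, Add(-8, Mul(2, 9, Add(-3, Pow(9, 4))))) = Mul(331, Add(-8, Mul(2, 9, Add(-3, 6561)))) = Mul(331, Add(-8, Mul(2, 9, 6558))) = Mul(331, Add(-8, 118044)) = Mul(331, 118036) = 39069916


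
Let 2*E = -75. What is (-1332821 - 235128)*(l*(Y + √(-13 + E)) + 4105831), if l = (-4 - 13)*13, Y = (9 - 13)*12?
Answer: -6454366413611 + 346516729*I*√202/2 ≈ -6.4544e+12 + 2.4625e+9*I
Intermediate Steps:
E = -75/2 (E = (½)*(-75) = -75/2 ≈ -37.500)
Y = -48 (Y = -4*12 = -48)
l = -221 (l = -17*13 = -221)
(-1332821 - 235128)*(l*(Y + √(-13 + E)) + 4105831) = (-1332821 - 235128)*(-221*(-48 + √(-13 - 75/2)) + 4105831) = -1567949*(-221*(-48 + √(-101/2)) + 4105831) = -1567949*(-221*(-48 + I*√202/2) + 4105831) = -1567949*((10608 - 221*I*√202/2) + 4105831) = -1567949*(4116439 - 221*I*√202/2) = -6454366413611 + 346516729*I*√202/2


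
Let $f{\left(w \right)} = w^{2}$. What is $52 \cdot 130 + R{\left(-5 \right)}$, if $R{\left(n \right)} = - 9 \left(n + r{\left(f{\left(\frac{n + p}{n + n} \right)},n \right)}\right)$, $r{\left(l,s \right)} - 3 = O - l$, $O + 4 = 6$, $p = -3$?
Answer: $\frac{169144}{25} \approx 6765.8$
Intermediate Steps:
$O = 2$ ($O = -4 + 6 = 2$)
$r{\left(l,s \right)} = 5 - l$ ($r{\left(l,s \right)} = 3 - \left(-2 + l\right) = 5 - l$)
$R{\left(n \right)} = -45 - 9 n + \frac{9 \left(-3 + n\right)^{2}}{4 n^{2}}$ ($R{\left(n \right)} = - 9 \left(n - \left(-5 + \left(\frac{n - 3}{n + n}\right)^{2}\right)\right) = - 9 \left(n - \left(-5 + \left(\frac{-3 + n}{2 n}\right)^{2}\right)\right) = - 9 \left(n + \left(5 - \frac{\left(-3 + n\right)^{2}}{4 n^{2}}\right)\right) = - 9 \left(5 + n - \frac{\left(-3 + n\right)^{2}}{4 n^{2}}\right) = -45 - 9 n + \frac{9 \left(-3 + n\right)^{2}}{4 n^{2}}$)
$52 \cdot 130 + R{\left(-5 \right)} = 52 \cdot 130 - \left(- \frac{9}{4} - \frac{81}{100} - \frac{27}{10}\right) = 6760 + \left(- \frac{171}{4} + 45 - - \frac{27}{10} + \frac{81}{4} \cdot \frac{1}{25}\right) = 6760 + \left(- \frac{171}{4} + 45 + \frac{27}{10} + \frac{81}{100}\right) = 6760 + \frac{144}{25} = \frac{169144}{25}$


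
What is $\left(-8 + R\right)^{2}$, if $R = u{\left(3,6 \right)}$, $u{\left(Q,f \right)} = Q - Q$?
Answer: $64$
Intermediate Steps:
$u{\left(Q,f \right)} = 0$
$R = 0$
$\left(-8 + R\right)^{2} = \left(-8 + 0\right)^{2} = \left(-8\right)^{2} = 64$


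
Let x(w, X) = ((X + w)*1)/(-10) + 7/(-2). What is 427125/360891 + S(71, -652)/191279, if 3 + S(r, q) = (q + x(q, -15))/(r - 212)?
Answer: 2133289977982/1802472705935 ≈ 1.1835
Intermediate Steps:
x(w, X) = -7/2 - X/10 - w/10 (x(w, X) = (X + w)*(-⅒) + 7*(-½) = (-X/10 - w/10) - 7/2 = -7/2 - X/10 - w/10)
S(r, q) = -3 + (-2 + 9*q/10)/(-212 + r) (S(r, q) = -3 + (q + (-7/2 - ⅒*(-15) - q/10))/(r - 212) = -3 + (q + (-7/2 + 3/2 - q/10))/(-212 + r) = -3 + (q + (-2 - q/10))/(-212 + r) = -3 + (-2 + 9*q/10)/(-212 + r))
427125/360891 + S(71, -652)/191279 = 427125/360891 + ((6340 - 30*71 + 9*(-652))/(10*(-212 + 71)))/191279 = 427125*(1/360891) + ((⅒)*(6340 - 2130 - 5868)/(-141))*(1/191279) = 142375/120297 + ((⅒)*(-1/141)*(-1658))*(1/191279) = 142375/120297 + (829/705)*(1/191279) = 142375/120297 + 829/134851695 = 2133289977982/1802472705935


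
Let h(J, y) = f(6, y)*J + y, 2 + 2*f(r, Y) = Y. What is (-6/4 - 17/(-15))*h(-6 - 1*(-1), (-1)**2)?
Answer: -77/60 ≈ -1.2833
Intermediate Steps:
f(r, Y) = -1 + Y/2
h(J, y) = y + J*(-1 + y/2) (h(J, y) = (-1 + y/2)*J + y = J*(-1 + y/2) + y = y + J*(-1 + y/2))
(-6/4 - 17/(-15))*h(-6 - 1*(-1), (-1)**2) = (-6/4 - 17/(-15))*((-1)**2 - (-6 - 1*(-1)) + (1/2)*(-6 - 1*(-1))*(-1)**2) = (-6*1/4 - 17*(-1/15))*(1 - (-6 + 1) + (1/2)*(-6 + 1)*1) = (-3/2 + 17/15)*(1 - 1*(-5) + (1/2)*(-5)*1) = -11*(1 + 5 - 5/2)/30 = -11/30*7/2 = -77/60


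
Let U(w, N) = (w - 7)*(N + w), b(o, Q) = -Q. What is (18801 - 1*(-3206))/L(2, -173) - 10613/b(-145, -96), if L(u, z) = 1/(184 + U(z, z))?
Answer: 131965933195/96 ≈ 1.3746e+9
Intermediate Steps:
U(w, N) = (-7 + w)*(N + w)
L(u, z) = 1/(184 - 14*z + 2*z²) (L(u, z) = 1/(184 + (z² - 7*z - 7*z + z*z)) = 1/(184 + (z² - 7*z - 7*z + z²)) = 1/(184 + (-14*z + 2*z²)) = 1/(184 - 14*z + 2*z²))
(18801 - 1*(-3206))/L(2, -173) - 10613/b(-145, -96) = (18801 - 1*(-3206))/((1/(2*(92 + (-173)² - 7*(-173))))) - 10613/((-1*(-96))) = (18801 + 3206)/((1/(2*(92 + 29929 + 1211)))) - 10613/96 = 22007/(((½)/31232)) - 10613*1/96 = 22007/(((½)*(1/31232))) - 10613/96 = 22007/(1/62464) - 10613/96 = 22007*62464 - 10613/96 = 1374645248 - 10613/96 = 131965933195/96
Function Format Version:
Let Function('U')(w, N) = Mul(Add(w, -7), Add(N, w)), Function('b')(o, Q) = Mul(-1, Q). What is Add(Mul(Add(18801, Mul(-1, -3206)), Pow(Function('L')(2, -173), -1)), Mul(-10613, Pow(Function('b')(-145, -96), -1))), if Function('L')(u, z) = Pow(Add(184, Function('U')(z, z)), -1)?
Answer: Rational(131965933195, 96) ≈ 1.3746e+9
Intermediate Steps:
Function('U')(w, N) = Mul(Add(-7, w), Add(N, w))
Function('L')(u, z) = Pow(Add(184, Mul(-14, z), Mul(2, Pow(z, 2))), -1) (Function('L')(u, z) = Pow(Add(184, Add(Pow(z, 2), Mul(-7, z), Mul(-7, z), Mul(z, z))), -1) = Pow(Add(184, Add(Pow(z, 2), Mul(-7, z), Mul(-7, z), Pow(z, 2))), -1) = Pow(Add(184, Add(Mul(-14, z), Mul(2, Pow(z, 2)))), -1) = Pow(Add(184, Mul(-14, z), Mul(2, Pow(z, 2))), -1))
Add(Mul(Add(18801, Mul(-1, -3206)), Pow(Function('L')(2, -173), -1)), Mul(-10613, Pow(Function('b')(-145, -96), -1))) = Add(Mul(Add(18801, Mul(-1, -3206)), Pow(Mul(Rational(1, 2), Pow(Add(92, Pow(-173, 2), Mul(-7, -173)), -1)), -1)), Mul(-10613, Pow(Mul(-1, -96), -1))) = Add(Mul(Add(18801, 3206), Pow(Mul(Rational(1, 2), Pow(Add(92, 29929, 1211), -1)), -1)), Mul(-10613, Pow(96, -1))) = Add(Mul(22007, Pow(Mul(Rational(1, 2), Pow(31232, -1)), -1)), Mul(-10613, Rational(1, 96))) = Add(Mul(22007, Pow(Mul(Rational(1, 2), Rational(1, 31232)), -1)), Rational(-10613, 96)) = Add(Mul(22007, Pow(Rational(1, 62464), -1)), Rational(-10613, 96)) = Add(Mul(22007, 62464), Rational(-10613, 96)) = Add(1374645248, Rational(-10613, 96)) = Rational(131965933195, 96)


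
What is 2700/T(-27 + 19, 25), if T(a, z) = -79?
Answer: -2700/79 ≈ -34.177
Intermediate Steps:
2700/T(-27 + 19, 25) = 2700/(-79) = 2700*(-1/79) = -2700/79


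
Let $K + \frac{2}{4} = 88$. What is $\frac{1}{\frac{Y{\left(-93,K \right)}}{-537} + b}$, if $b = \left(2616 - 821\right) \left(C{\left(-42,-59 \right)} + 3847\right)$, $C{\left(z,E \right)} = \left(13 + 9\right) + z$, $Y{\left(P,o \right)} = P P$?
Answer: $\frac{179}{1229631352} \approx 1.4557 \cdot 10^{-7}$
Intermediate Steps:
$K = \frac{175}{2}$ ($K = - \frac{1}{2} + 88 = \frac{175}{2} \approx 87.5$)
$Y{\left(P,o \right)} = P^{2}$
$C{\left(z,E \right)} = 22 + z$
$b = 6869465$ ($b = \left(2616 - 821\right) \left(\left(22 - 42\right) + 3847\right) = 1795 \left(-20 + 3847\right) = 1795 \cdot 3827 = 6869465$)
$\frac{1}{\frac{Y{\left(-93,K \right)}}{-537} + b} = \frac{1}{\frac{\left(-93\right)^{2}}{-537} + 6869465} = \frac{1}{8649 \left(- \frac{1}{537}\right) + 6869465} = \frac{1}{- \frac{2883}{179} + 6869465} = \frac{1}{\frac{1229631352}{179}} = \frac{179}{1229631352}$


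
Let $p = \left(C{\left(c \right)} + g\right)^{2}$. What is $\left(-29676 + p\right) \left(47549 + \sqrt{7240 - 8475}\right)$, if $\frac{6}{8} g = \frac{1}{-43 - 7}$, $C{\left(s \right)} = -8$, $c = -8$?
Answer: $- \frac{7920003749704}{5625} - \frac{166565096 i \sqrt{1235}}{5625} \approx -1.408 \cdot 10^{9} - 1.0406 \cdot 10^{6} i$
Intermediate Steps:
$g = - \frac{2}{75}$ ($g = \frac{4}{3 \left(-43 - 7\right)} = \frac{4}{3 \left(-50\right)} = \frac{4}{3} \left(- \frac{1}{50}\right) = - \frac{2}{75} \approx -0.026667$)
$p = \frac{362404}{5625}$ ($p = \left(-8 - \frac{2}{75}\right)^{2} = \left(- \frac{602}{75}\right)^{2} = \frac{362404}{5625} \approx 64.427$)
$\left(-29676 + p\right) \left(47549 + \sqrt{7240 - 8475}\right) = \left(-29676 + \frac{362404}{5625}\right) \left(47549 + \sqrt{7240 - 8475}\right) = - \frac{166565096 \left(47549 + \sqrt{-1235}\right)}{5625} = - \frac{166565096 \left(47549 + i \sqrt{1235}\right)}{5625} = - \frac{7920003749704}{5625} - \frac{166565096 i \sqrt{1235}}{5625}$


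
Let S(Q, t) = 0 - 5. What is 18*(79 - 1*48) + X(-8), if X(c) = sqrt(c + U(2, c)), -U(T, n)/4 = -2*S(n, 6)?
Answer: 558 + 4*I*sqrt(3) ≈ 558.0 + 6.9282*I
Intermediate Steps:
S(Q, t) = -5
U(T, n) = -40 (U(T, n) = -(-8)*(-5) = -4*10 = -40)
X(c) = sqrt(-40 + c) (X(c) = sqrt(c - 40) = sqrt(-40 + c))
18*(79 - 1*48) + X(-8) = 18*(79 - 1*48) + sqrt(-40 - 8) = 18*(79 - 48) + sqrt(-48) = 18*31 + 4*I*sqrt(3) = 558 + 4*I*sqrt(3)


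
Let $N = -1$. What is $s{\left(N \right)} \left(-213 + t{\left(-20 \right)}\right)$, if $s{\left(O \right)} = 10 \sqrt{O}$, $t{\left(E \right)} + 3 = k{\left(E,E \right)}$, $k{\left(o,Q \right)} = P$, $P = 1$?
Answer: $- 2150 i \approx - 2150.0 i$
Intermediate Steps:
$k{\left(o,Q \right)} = 1$
$t{\left(E \right)} = -2$ ($t{\left(E \right)} = -3 + 1 = -2$)
$s{\left(N \right)} \left(-213 + t{\left(-20 \right)}\right) = 10 \sqrt{-1} \left(-213 - 2\right) = 10 i \left(-215\right) = - 2150 i$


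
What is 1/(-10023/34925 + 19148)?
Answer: 34925/668733877 ≈ 5.2226e-5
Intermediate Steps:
1/(-10023/34925 + 19148) = 1/(668733877/34925) = 34925/668733877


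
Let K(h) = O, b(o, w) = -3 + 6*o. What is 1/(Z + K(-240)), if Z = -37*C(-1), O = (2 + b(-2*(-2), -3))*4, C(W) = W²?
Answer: 1/55 ≈ 0.018182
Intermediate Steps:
O = 92 (O = (2 + (-3 + 6*(-2*(-2))))*4 = (2 + (-3 + 6*4))*4 = (2 + (-3 + 24))*4 = (2 + 21)*4 = 23*4 = 92)
K(h) = 92
Z = -37 (Z = -37*(-1)² = -37*1 = -37)
1/(Z + K(-240)) = 1/(-37 + 92) = 1/55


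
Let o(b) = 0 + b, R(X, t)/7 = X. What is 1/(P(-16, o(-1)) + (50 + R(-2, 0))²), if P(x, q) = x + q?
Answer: 1/1279 ≈ 0.00078186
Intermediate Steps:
R(X, t) = 7*X
o(b) = b
P(x, q) = q + x
1/(P(-16, o(-1)) + (50 + R(-2, 0))²) = 1/((-1 - 16) + (50 + 7*(-2))²) = 1/(-17 + (50 - 14)²) = 1/(-17 + 36²) = 1/(-17 + 1296) = 1/1279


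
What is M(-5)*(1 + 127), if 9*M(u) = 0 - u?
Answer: 640/9 ≈ 71.111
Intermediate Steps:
M(u) = -u/9 (M(u) = (0 - u)/9 = (-u)/9 = -u/9)
M(-5)*(1 + 127) = (-1/9*(-5))*(1 + 127) = (5/9)*128 = 640/9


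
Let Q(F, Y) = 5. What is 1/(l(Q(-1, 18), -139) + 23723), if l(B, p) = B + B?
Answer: 1/23733 ≈ 4.2135e-5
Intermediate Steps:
l(B, p) = 2*B
1/(l(Q(-1, 18), -139) + 23723) = 1/(2*5 + 23723) = 1/(10 + 23723) = 1/23733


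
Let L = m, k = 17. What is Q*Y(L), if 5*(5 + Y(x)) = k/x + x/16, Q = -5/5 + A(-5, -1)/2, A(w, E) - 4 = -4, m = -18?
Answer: 1949/360 ≈ 5.4139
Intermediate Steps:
A(w, E) = 0 (A(w, E) = 4 - 4 = 0)
L = -18
Q = -1 (Q = -5/5 + 0/2 = -5*⅕ + 0*(½) = -1 + 0 = -1)
Y(x) = -5 + x/80 + 17/(5*x) (Y(x) = -5 + (17/x + x/16)/5 = -5 + (x/80 + 17/(5*x)) = -5 + x/80 + 17/(5*x))
Q*Y(L) = -(272 - 18*(-400 - 18))/(80*(-18)) = -(-1)*(272 - 18*(-418))/(80*18) = -(-1)*(272 + 7524)/(80*18) = -(-1)*7796/(80*18) = -1*(-1949/360) = 1949/360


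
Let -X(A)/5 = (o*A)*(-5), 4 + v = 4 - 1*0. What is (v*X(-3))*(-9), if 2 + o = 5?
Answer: 0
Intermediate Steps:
o = 3 (o = -2 + 5 = 3)
v = 0 (v = -4 + (4 - 1*0) = -4 + (4 + 0) = -4 + 4 = 0)
X(A) = 75*A (X(A) = -5*3*A*(-5) = -(-75)*A = 75*A)
(v*X(-3))*(-9) = (0*(75*(-3)))*(-9) = (0*(-225))*(-9) = 0*(-9) = 0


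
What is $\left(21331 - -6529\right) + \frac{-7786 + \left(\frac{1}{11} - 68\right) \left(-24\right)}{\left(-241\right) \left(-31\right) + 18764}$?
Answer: $\frac{8039910382}{288585} \approx 27860.0$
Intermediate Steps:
$\left(21331 - -6529\right) + \frac{-7786 + \left(\frac{1}{11} - 68\right) \left(-24\right)}{\left(-241\right) \left(-31\right) + 18764} = \left(21331 + 6529\right) + \frac{-7786 + \left(\frac{1}{11} - 68\right) \left(-24\right)}{7471 + 18764} = 27860 + \frac{-7786 - - \frac{17928}{11}}{26235} = 27860 + \left(-7786 + \frac{17928}{11}\right) \frac{1}{26235} = 27860 - \frac{67718}{288585} = \frac{8039910382}{288585}$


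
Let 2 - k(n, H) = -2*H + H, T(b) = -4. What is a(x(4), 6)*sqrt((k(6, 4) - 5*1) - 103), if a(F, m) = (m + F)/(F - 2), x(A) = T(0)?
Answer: -I*sqrt(102)/3 ≈ -3.3665*I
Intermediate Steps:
x(A) = -4
k(n, H) = 2 + H (k(n, H) = 2 - (-2*H + H) = 2 - (-1)*H = 2 + H)
a(F, m) = (F + m)/(-2 + F)
a(x(4), 6)*sqrt((k(6, 4) - 5*1) - 103) = ((-4 + 6)/(-2 - 4))*sqrt(((2 + 4) - 5*1) - 103) = (2/(-6))*sqrt((6 - 5) - 103) = (-1/6*2)*sqrt(1 - 103) = -I*sqrt(102)/3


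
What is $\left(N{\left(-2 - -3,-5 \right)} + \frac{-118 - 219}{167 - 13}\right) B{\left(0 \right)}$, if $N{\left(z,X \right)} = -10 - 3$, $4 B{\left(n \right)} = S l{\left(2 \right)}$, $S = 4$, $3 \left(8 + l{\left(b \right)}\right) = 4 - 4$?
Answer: $\frac{9356}{77} \approx 121.51$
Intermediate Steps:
$l{\left(b \right)} = -8$ ($l{\left(b \right)} = -8 + \frac{4 - 4}{3} = -8 + \frac{1}{3} \cdot 0 = -8 + 0 = -8$)
$B{\left(n \right)} = -8$ ($B{\left(n \right)} = \frac{4 \left(-8\right)}{4} = \frac{1}{4} \left(-32\right) = -8$)
$N{\left(z,X \right)} = -13$
$\left(N{\left(-2 - -3,-5 \right)} + \frac{-118 - 219}{167 - 13}\right) B{\left(0 \right)} = \left(-13 + \frac{-118 - 219}{167 - 13}\right) \left(-8\right) = \left(-13 - \frac{337}{154}\right) \left(-8\right) = \left(- \frac{2339}{154}\right) \left(-8\right) = \frac{9356}{77}$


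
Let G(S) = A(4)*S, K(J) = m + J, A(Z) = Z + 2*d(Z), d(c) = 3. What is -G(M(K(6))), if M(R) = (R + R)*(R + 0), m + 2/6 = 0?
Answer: -5780/9 ≈ -642.22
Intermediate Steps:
m = -⅓ (m = -⅓ + 0 = -⅓ ≈ -0.33333)
A(Z) = 6 + Z (A(Z) = Z + 2*3 = Z + 6 = 6 + Z)
K(J) = -⅓ + J
M(R) = 2*R² (M(R) = (2*R)*R = 2*R²)
G(S) = 10*S (G(S) = (6 + 4)*S = 10*S)
-G(M(K(6))) = -10*2*(-⅓ + 6)² = -10*2*(17/3)² = -10*2*(289/9) = -10*578/9 = -1*5780/9 = -5780/9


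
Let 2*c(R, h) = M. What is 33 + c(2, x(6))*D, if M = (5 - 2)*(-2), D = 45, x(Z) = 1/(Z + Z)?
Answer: -102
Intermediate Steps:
x(Z) = 1/(2*Z)
M = -6 (M = 3*(-2) = -6)
c(R, h) = -3 (c(R, h) = (½)*(-6) = -3)
33 + c(2, x(6))*D = 33 - 3*45 = 33 - 135 = -102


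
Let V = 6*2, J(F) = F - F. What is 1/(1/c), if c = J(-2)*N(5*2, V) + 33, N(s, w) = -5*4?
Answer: 33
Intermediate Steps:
J(F) = 0
V = 12
N(s, w) = -20
c = 33 (c = 0*(-20) + 33 = 0 + 33 = 33)
1/(1/c) = 1/(1/33) = 33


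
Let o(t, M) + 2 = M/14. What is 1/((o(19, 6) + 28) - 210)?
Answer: -7/1285 ≈ -0.0054475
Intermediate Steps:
o(t, M) = -2 + M/14
1/((o(19, 6) + 28) - 210) = 1/(((-2 + (1/14)*6) + 28) - 210) = 1/(((-2 + 3/7) + 28) - 210) = 1/((-11/7 + 28) - 210) = 1/(185/7 - 210) = 1/(-1285/7) = -7/1285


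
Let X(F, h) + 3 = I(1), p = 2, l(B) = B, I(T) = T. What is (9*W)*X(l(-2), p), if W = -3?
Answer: 54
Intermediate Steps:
X(F, h) = -2 (X(F, h) = -3 + 1 = -2)
(9*W)*X(l(-2), p) = (9*(-3))*(-2) = -27*(-2) = 54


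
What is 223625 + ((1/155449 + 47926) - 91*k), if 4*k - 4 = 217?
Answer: 165723090761/621796 ≈ 2.6652e+5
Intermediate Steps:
k = 221/4 (k = 1 + (1/4)*217 = 1 + 217/4 = 221/4 ≈ 55.250)
223625 + ((1/155449 + 47926) - 91*k) = 223625 + ((1/155449 + 47926) - 91*221/4) = 223625 + ((1/155449 + 47926) - 20111/4) = 223625 + (7450048775/155449 - 20111/4) = 223625 + 26673960261/621796 = 165723090761/621796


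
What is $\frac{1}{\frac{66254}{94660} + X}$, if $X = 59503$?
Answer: $\frac{47330}{2816310117} \approx 1.6806 \cdot 10^{-5}$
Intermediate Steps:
$\frac{1}{\frac{66254}{94660} + X} = \frac{1}{\frac{66254}{94660} + 59503} = \frac{1}{66254 \cdot \frac{1}{94660} + 59503} = \frac{1}{\frac{33127}{47330} + 59503} = \frac{1}{\frac{2816310117}{47330}} = \frac{47330}{2816310117}$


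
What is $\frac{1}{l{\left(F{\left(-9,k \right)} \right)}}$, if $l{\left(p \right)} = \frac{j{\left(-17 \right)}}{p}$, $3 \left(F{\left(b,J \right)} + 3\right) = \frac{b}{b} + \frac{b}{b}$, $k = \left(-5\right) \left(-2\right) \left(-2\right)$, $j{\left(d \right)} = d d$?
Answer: $- \frac{7}{867} \approx -0.0080738$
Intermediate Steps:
$j{\left(d \right)} = d^{2}$
$k = -20$ ($k = 10 \left(-2\right) = -20$)
$F{\left(b,J \right)} = - \frac{7}{3}$ ($F{\left(b,J \right)} = -3 + \frac{\frac{b}{b} + \frac{b}{b}}{3} = -3 + \frac{1 + 1}{3} = -3 + \frac{1}{3} \cdot 2 = -3 + \frac{2}{3} = - \frac{7}{3}$)
$l{\left(p \right)} = \frac{289}{p}$ ($l{\left(p \right)} = \frac{\left(-17\right)^{2}}{p} = \frac{289}{p}$)
$\frac{1}{l{\left(F{\left(-9,k \right)} \right)}} = \frac{1}{289 \frac{1}{- \frac{7}{3}}} = \frac{1}{289 \left(- \frac{3}{7}\right)} = \frac{1}{- \frac{867}{7}} = - \frac{7}{867}$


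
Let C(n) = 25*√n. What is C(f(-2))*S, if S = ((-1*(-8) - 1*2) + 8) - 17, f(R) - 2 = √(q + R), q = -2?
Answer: -75*√(2 + 2*I) ≈ -116.53 - 48.27*I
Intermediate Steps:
f(R) = 2 + √(-2 + R)
S = -3 (S = ((8 - 2) + 8) - 17 = (6 + 8) - 17 = 14 - 17 = -3)
C(f(-2))*S = (25*√(2 + √(-2 - 2)))*(-3) = (25*√(2 + √(-4)))*(-3) = (25*√(2 + 2*I))*(-3) = -75*√(2 + 2*I)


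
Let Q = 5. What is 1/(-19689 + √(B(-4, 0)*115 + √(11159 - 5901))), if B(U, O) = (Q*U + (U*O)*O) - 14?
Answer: -1/(19689 - I*√(3910 - √5258)) ≈ -5.0789e-5 - 1.598e-7*I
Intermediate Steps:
B(U, O) = -14 + 5*U + U*O² (B(U, O) = (5*U + (U*O)*O) - 14 = (5*U + (O*U)*O) - 14 = (5*U + U*O²) - 14 = -14 + 5*U + U*O²)
1/(-19689 + √(B(-4, 0)*115 + √(11159 - 5901))) = 1/(-19689 + √((-14 + 5*(-4) - 4*0²)*115 + √(11159 - 5901))) = 1/(-19689 + √((-14 - 20 - 4*0)*115 + √5258)) = 1/(-19689 + √((-14 - 20 + 0)*115 + √5258)) = 1/(-19689 + √(-34*115 + √5258)) = 1/(-19689 + √(-3910 + √5258))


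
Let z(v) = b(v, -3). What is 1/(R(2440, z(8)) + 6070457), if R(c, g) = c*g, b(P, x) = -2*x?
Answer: 1/6085097 ≈ 1.6434e-7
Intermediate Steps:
z(v) = 6 (z(v) = -2*(-3) = 6)
1/(R(2440, z(8)) + 6070457) = 1/(2440*6 + 6070457) = 1/(14640 + 6070457) = 1/6085097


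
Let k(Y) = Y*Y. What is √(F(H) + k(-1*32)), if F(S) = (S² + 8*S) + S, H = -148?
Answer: 2*√5399 ≈ 146.96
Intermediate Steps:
F(S) = S² + 9*S
k(Y) = Y²
√(F(H) + k(-1*32)) = √(-148*(9 - 148) + (-1*32)²) = √(-148*(-139) + (-32)²) = √(20572 + 1024) = √21596 = 2*√5399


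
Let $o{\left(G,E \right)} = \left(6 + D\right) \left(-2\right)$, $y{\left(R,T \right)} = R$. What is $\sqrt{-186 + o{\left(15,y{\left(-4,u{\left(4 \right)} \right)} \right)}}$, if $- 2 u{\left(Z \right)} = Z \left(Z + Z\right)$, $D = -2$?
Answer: $i \sqrt{194} \approx 13.928 i$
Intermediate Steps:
$u{\left(Z \right)} = - Z^{2}$ ($u{\left(Z \right)} = - \frac{Z \left(Z + Z\right)}{2} = - \frac{Z 2 Z}{2} = - \frac{2 Z^{2}}{2} = - Z^{2}$)
$o{\left(G,E \right)} = -8$ ($o{\left(G,E \right)} = \left(6 - 2\right) \left(-2\right) = 4 \left(-2\right) = -8$)
$\sqrt{-186 + o{\left(15,y{\left(-4,u{\left(4 \right)} \right)} \right)}} = \sqrt{-186 - 8} = \sqrt{-194} = i \sqrt{194}$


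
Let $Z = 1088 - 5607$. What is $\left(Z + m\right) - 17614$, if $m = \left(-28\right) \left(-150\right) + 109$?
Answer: $-17824$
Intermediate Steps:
$m = 4309$ ($m = 4200 + 109 = 4309$)
$Z = -4519$ ($Z = 1088 - 5607 = -4519$)
$\left(Z + m\right) - 17614 = \left(-4519 + 4309\right) - 17614 = -210 - 17614 = -17824$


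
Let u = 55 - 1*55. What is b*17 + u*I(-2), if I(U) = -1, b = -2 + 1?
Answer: -17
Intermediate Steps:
b = -1
u = 0 (u = 55 - 55 = 0)
b*17 + u*I(-2) = -1*17 + 0*(-1) = -17 + 0 = -17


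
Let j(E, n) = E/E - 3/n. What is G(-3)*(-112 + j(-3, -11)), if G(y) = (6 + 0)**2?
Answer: -43848/11 ≈ -3986.2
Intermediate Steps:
G(y) = 36 (G(y) = 6**2 = 36)
j(E, n) = 1 - 3/n
G(-3)*(-112 + j(-3, -11)) = 36*(-112 + (-3 - 11)/(-11)) = 36*(-112 - 1/11*(-14)) = 36*(-112 + 14/11) = 36*(-1218/11) = -43848/11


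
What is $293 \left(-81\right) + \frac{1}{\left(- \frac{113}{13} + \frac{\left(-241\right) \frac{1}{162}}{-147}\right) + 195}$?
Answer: $- \frac{1368934343271}{57680641} \approx -23733.0$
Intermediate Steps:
$293 \left(-81\right) + \frac{1}{\left(- \frac{113}{13} + \frac{\left(-241\right) \frac{1}{162}}{-147}\right) + 195} = -23733 + \frac{1}{\left(\left(-113\right) \frac{1}{13} + \left(-241\right) \frac{1}{162} \left(- \frac{1}{147}\right)\right) + 195} = -23733 + \frac{1}{\left(- \frac{113}{13} - - \frac{241}{23814}\right) + 195} = -23733 + \frac{1}{\left(- \frac{113}{13} + \frac{241}{23814}\right) + 195} = -23733 + \frac{1}{- \frac{2687849}{309582} + 195} = -23733 + \frac{1}{\frac{57680641}{309582}} = -23733 + \frac{309582}{57680641} = - \frac{1368934343271}{57680641}$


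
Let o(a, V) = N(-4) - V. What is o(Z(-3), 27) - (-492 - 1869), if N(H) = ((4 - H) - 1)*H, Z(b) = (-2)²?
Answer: 2306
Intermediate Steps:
Z(b) = 4
N(H) = H*(3 - H) (N(H) = (3 - H)*H = H*(3 - H))
o(a, V) = -28 - V (o(a, V) = -4*(3 - 1*(-4)) - V = -4*(3 + 4) - V = -4*7 - V = -28 - V)
o(Z(-3), 27) - (-492 - 1869) = (-28 - 1*27) - (-492 - 1869) = (-28 - 27) - 1*(-2361) = -55 + 2361 = 2306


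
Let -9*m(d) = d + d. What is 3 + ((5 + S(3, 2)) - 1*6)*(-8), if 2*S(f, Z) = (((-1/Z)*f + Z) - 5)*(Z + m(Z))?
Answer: 39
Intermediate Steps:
m(d) = -2*d/9 (m(d) = -(d + d)/9 = -2*d/9)
S(f, Z) = 7*Z*(-5 + Z - f/Z)/18 (S(f, Z) = ((((-1/Z)*f + Z) - 5)*(Z - 2*Z/9))/2 = (((-f/Z + Z) - 5)*(7*Z/9))/2 = (((Z - f/Z) - 5)*(7*Z/9))/2 = ((-5 + Z - f/Z)*(7*Z/9))/2 = (7*Z*(-5 + Z - f/Z)/9)/2 = 7*Z*(-5 + Z - f/Z)/18)
3 + ((5 + S(3, 2)) - 1*6)*(-8) = 3 + ((5 + (-35/18*2 - 7/18*3 + (7/18)*2**2)) - 1*6)*(-8) = 3 + ((5 + (-35/9 - 7/6 + (7/18)*4)) - 6)*(-8) = 3 + ((5 + (-35/9 - 7/6 + 14/9)) - 6)*(-8) = 3 + ((5 - 7/2) - 6)*(-8) = 3 + (3/2 - 6)*(-8) = 3 - 9/2*(-8) = 3 + 36 = 39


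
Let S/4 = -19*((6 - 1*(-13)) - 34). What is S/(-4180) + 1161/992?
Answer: 9795/10912 ≈ 0.89764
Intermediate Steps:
S = 1140 (S = 4*(-19*((6 - 1*(-13)) - 34)) = 4*(-19*((6 + 13) - 34)) = 4*(-19*(19 - 34)) = 4*(-19*(-15)) = 4*285 = 1140)
S/(-4180) + 1161/992 = 1140/(-4180) + 1161/992 = 1140*(-1/4180) + 1161*(1/992) = -3/11 + 1161/992 = 9795/10912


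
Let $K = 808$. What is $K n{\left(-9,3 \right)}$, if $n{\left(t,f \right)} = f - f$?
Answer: $0$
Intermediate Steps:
$n{\left(t,f \right)} = 0$
$K n{\left(-9,3 \right)} = 808 \cdot 0 = 0$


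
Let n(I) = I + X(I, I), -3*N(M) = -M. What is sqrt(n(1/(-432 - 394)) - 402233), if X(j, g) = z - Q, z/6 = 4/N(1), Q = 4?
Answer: I*sqrt(274387528366)/826 ≈ 634.17*I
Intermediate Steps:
N(M) = M/3 (N(M) = -(-1)*M/3 = M/3)
z = 72 (z = 6*(4/(((1/3)*1))) = 6*(4/(1/3)) = 6*(4*3) = 6*12 = 72)
X(j, g) = 68 (X(j, g) = 72 - 1*4 = 72 - 4 = 68)
n(I) = 68 + I (n(I) = I + 68 = 68 + I)
sqrt(n(1/(-432 - 394)) - 402233) = sqrt((68 + 1/(-432 - 394)) - 402233) = sqrt((68 + 1/(-826)) - 402233) = sqrt((68 - 1/826) - 402233) = sqrt(56167/826 - 402233) = sqrt(-332188291/826) = I*sqrt(274387528366)/826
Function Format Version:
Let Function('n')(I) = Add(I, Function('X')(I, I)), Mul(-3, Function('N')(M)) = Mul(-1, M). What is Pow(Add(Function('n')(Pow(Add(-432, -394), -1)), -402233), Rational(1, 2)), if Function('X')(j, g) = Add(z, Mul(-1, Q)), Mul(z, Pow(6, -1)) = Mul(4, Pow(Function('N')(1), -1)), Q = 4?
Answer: Mul(Rational(1, 826), I, Pow(274387528366, Rational(1, 2))) ≈ Mul(634.17, I)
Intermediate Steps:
Function('N')(M) = Mul(Rational(1, 3), M) (Function('N')(M) = Mul(Rational(-1, 3), Mul(-1, M)) = Mul(Rational(1, 3), M))
z = 72 (z = Mul(6, Mul(4, Pow(Mul(Rational(1, 3), 1), -1))) = Mul(6, Mul(4, Pow(Rational(1, 3), -1))) = Mul(6, Mul(4, 3)) = Mul(6, 12) = 72)
Function('X')(j, g) = 68 (Function('X')(j, g) = Add(72, Mul(-1, 4)) = Add(72, -4) = 68)
Function('n')(I) = Add(68, I) (Function('n')(I) = Add(I, 68) = Add(68, I))
Pow(Add(Function('n')(Pow(Add(-432, -394), -1)), -402233), Rational(1, 2)) = Pow(Add(Add(68, Pow(Add(-432, -394), -1)), -402233), Rational(1, 2)) = Pow(Add(Add(68, Pow(-826, -1)), -402233), Rational(1, 2)) = Pow(Add(Add(68, Rational(-1, 826)), -402233), Rational(1, 2)) = Pow(Add(Rational(56167, 826), -402233), Rational(1, 2)) = Pow(Rational(-332188291, 826), Rational(1, 2)) = Mul(Rational(1, 826), I, Pow(274387528366, Rational(1, 2)))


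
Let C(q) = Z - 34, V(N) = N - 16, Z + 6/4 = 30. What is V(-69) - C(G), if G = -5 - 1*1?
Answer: -159/2 ≈ -79.500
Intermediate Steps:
Z = 57/2 (Z = -3/2 + 30 = 57/2 ≈ 28.500)
V(N) = -16 + N
G = -6 (G = -5 - 1 = -6)
C(q) = -11/2 (C(q) = 57/2 - 34 = -11/2)
V(-69) - C(G) = (-16 - 69) - 1*(-11/2) = -85 + 11/2 = -159/2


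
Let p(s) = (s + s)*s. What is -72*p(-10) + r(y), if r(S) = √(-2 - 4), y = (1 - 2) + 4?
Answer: -14400 + I*√6 ≈ -14400.0 + 2.4495*I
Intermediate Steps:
p(s) = 2*s² (p(s) = (2*s)*s = 2*s²)
y = 3 (y = -1 + 4 = 3)
r(S) = I*√6 (r(S) = √(-6) = I*√6)
-72*p(-10) + r(y) = -144*(-10)² + I*√6 = -144*100 + I*√6 = -72*200 + I*√6 = -14400 + I*√6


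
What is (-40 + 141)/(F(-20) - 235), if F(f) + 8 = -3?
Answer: -101/246 ≈ -0.41057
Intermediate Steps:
F(f) = -11 (F(f) = -8 - 3 = -11)
(-40 + 141)/(F(-20) - 235) = (-40 + 141)/(-11 - 235) = 101/(-246) = 101*(-1/246) = -101/246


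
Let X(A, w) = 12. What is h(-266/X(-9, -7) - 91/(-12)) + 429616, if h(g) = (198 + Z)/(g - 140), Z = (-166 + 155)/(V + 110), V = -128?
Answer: 478161178/1113 ≈ 4.2961e+5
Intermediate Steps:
Z = 11/18 (Z = (-166 + 155)/(-128 + 110) = -11/(-18) = -11*(-1/18) = 11/18 ≈ 0.61111)
h(g) = 3575/(18*(-140 + g)) (h(g) = (198 + 11/18)/(g - 140) = 3575/(18*(-140 + g)))
h(-266/X(-9, -7) - 91/(-12)) + 429616 = 3575/(18*(-140 + (-266/12 - 91/(-12)))) + 429616 = 3575/(18*(-140 + (-266*1/12 - 91*(-1/12)))) + 429616 = 3575/(18*(-140 + (-133/6 + 91/12))) + 429616 = 3575/(18*(-140 - 175/12)) + 429616 = 3575/(18*(-1855/12)) + 429616 = (3575/18)*(-12/1855) + 429616 = -1430/1113 + 429616 = 478161178/1113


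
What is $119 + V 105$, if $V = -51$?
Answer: $-5236$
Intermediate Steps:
$119 + V 105 = 119 - 5355 = -5236$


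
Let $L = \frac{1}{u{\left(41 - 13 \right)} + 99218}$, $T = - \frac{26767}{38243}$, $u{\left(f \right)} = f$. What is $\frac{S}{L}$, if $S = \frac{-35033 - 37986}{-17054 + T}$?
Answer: $\frac{1993820450538}{4692251} \approx 4.2492 \cdot 10^{5}$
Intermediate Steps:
$T = - \frac{26767}{38243}$ ($T = \left(-26767\right) \frac{1}{38243} = - \frac{26767}{38243} \approx -0.69992$)
$L = \frac{1}{99246}$ ($L = \frac{1}{\left(41 - 13\right) + 99218} = \frac{1}{28 + 99218} = \frac{1}{99246} \approx 1.0076 \cdot 10^{-5}$)
$S = \frac{2792465617}{652222889}$ ($S = \frac{-35033 - 37986}{-17054 - \frac{26767}{38243}} = - \frac{73019}{- \frac{652222889}{38243}} = \left(-73019\right) \left(- \frac{38243}{652222889}\right) = \frac{2792465617}{652222889} \approx 4.2815$)
$\frac{S}{L} = \frac{2792465617 \frac{1}{\frac{1}{99246}}}{652222889} = \frac{2792465617}{652222889} \cdot 99246 = \frac{1993820450538}{4692251}$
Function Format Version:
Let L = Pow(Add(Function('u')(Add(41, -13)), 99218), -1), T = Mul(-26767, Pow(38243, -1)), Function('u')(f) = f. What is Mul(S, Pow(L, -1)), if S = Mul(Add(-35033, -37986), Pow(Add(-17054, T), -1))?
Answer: Rational(1993820450538, 4692251) ≈ 4.2492e+5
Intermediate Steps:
T = Rational(-26767, 38243) (T = Mul(-26767, Rational(1, 38243)) = Rational(-26767, 38243) ≈ -0.69992)
L = Rational(1, 99246) (L = Pow(Add(Add(41, -13), 99218), -1) = Pow(Add(28, 99218), -1) = Pow(99246, -1) = Rational(1, 99246) ≈ 1.0076e-5)
S = Rational(2792465617, 652222889) (S = Mul(Add(-35033, -37986), Pow(Add(-17054, Rational(-26767, 38243)), -1)) = Mul(-73019, Pow(Rational(-652222889, 38243), -1)) = Mul(-73019, Rational(-38243, 652222889)) = Rational(2792465617, 652222889) ≈ 4.2815)
Mul(S, Pow(L, -1)) = Mul(Rational(2792465617, 652222889), Pow(Rational(1, 99246), -1)) = Mul(Rational(2792465617, 652222889), 99246) = Rational(1993820450538, 4692251)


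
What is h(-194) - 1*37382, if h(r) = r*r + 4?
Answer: 258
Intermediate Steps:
h(r) = 4 + r² (h(r) = r² + 4 = 4 + r²)
h(-194) - 1*37382 = (4 + (-194)²) - 1*37382 = (4 + 37636) - 37382 = 37640 - 37382 = 258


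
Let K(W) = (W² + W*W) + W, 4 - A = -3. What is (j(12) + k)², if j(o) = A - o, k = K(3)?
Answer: 256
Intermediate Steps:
A = 7 (A = 4 - 1*(-3) = 4 + 3 = 7)
K(W) = W + 2*W² (K(W) = (W² + W²) + W = 2*W² + W = W + 2*W²)
k = 21 (k = 3*(1 + 2*3) = 3*(1 + 6) = 3*7 = 21)
j(o) = 7 - o
(j(12) + k)² = ((7 - 1*12) + 21)² = ((7 - 12) + 21)² = (-5 + 21)² = 16² = 256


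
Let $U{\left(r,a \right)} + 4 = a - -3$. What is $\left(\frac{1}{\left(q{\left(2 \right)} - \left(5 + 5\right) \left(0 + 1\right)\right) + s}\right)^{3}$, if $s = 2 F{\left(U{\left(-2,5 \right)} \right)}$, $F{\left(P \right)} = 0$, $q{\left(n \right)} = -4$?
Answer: $- \frac{1}{2744} \approx -0.00036443$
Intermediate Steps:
$U{\left(r,a \right)} = -1 + a$ ($U{\left(r,a \right)} = -4 + \left(a - -3\right) = -4 + \left(a + 3\right) = -4 + \left(3 + a\right) = -1 + a$)
$s = 0$ ($s = 2 \cdot 0 = 0$)
$\left(\frac{1}{\left(q{\left(2 \right)} - \left(5 + 5\right) \left(0 + 1\right)\right) + s}\right)^{3} = \left(\frac{1}{\left(-4 - \left(5 + 5\right) \left(0 + 1\right)\right) + 0}\right)^{3} = \left(\frac{1}{\left(-4 - 10 \cdot 1\right) + 0}\right)^{3} = \left(\frac{1}{\left(-4 - 10\right) + 0}\right)^{3} = \left(\frac{1}{-14 + 0}\right)^{3} = \left(\frac{1}{-14}\right)^{3} = \left(- \frac{1}{14}\right)^{3} = - \frac{1}{2744}$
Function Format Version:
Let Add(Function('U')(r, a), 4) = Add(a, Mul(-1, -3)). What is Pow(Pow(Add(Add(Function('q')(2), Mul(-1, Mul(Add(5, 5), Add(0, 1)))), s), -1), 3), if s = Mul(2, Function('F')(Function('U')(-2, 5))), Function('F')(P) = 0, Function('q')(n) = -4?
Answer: Rational(-1, 2744) ≈ -0.00036443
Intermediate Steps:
Function('U')(r, a) = Add(-1, a) (Function('U')(r, a) = Add(-4, Add(a, Mul(-1, -3))) = Add(-4, Add(a, 3)) = Add(-4, Add(3, a)) = Add(-1, a))
s = 0 (s = Mul(2, 0) = 0)
Pow(Pow(Add(Add(Function('q')(2), Mul(-1, Mul(Add(5, 5), Add(0, 1)))), s), -1), 3) = Pow(Pow(Add(Add(-4, Mul(-1, Mul(Add(5, 5), Add(0, 1)))), 0), -1), 3) = Pow(Pow(Add(Add(-4, Mul(-1, Mul(10, 1))), 0), -1), 3) = Pow(Pow(Add(Add(-4, Mul(-1, 10)), 0), -1), 3) = Pow(Pow(Add(Add(-4, -10), 0), -1), 3) = Pow(Pow(Add(-14, 0), -1), 3) = Pow(Pow(-14, -1), 3) = Pow(Rational(-1, 14), 3) = Rational(-1, 2744)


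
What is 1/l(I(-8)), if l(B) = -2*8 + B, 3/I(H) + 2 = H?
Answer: -10/163 ≈ -0.061350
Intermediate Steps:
I(H) = 3/(-2 + H)
l(B) = -16 + B
1/l(I(-8)) = 1/(-16 + 3/(-2 - 8)) = 1/(-16 + 3/(-10)) = 1/(-16 + 3*(-1/10)) = 1/(-16 - 3/10) = 1/(-163/10) = -10/163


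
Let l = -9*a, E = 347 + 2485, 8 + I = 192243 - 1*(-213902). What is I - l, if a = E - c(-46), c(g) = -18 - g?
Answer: 431373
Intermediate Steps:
I = 406137 (I = -8 + (192243 - 1*(-213902)) = -8 + (192243 + 213902) = -8 + 406145 = 406137)
E = 2832
a = 2804 (a = 2832 - (-18 - 1*(-46)) = 2832 - (-18 + 46) = 2832 - 1*28 = 2832 - 28 = 2804)
l = -25236 (l = -9*2804 = -25236)
I - l = 406137 - 1*(-25236) = 406137 + 25236 = 431373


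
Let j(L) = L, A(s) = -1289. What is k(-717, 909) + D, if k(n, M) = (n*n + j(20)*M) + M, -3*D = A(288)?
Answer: 1600823/3 ≈ 5.3361e+5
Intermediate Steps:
D = 1289/3 (D = -⅓*(-1289) = 1289/3 ≈ 429.67)
k(n, M) = n² + 21*M (k(n, M) = (n*n + 20*M) + M = (n² + 20*M) + M = n² + 21*M)
k(-717, 909) + D = ((-717)² + 21*909) + 1289/3 = (514089 + 19089) + 1289/3 = 533178 + 1289/3 = 1600823/3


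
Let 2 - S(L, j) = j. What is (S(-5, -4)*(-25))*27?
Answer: -4050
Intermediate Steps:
S(L, j) = 2 - j
(S(-5, -4)*(-25))*27 = ((2 - 1*(-4))*(-25))*27 = ((2 + 4)*(-25))*27 = (6*(-25))*27 = -150*27 = -4050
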